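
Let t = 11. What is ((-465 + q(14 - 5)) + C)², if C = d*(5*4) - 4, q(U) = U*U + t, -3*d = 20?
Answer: 2343961/9 ≈ 2.6044e+5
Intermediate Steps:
d = -20/3 (d = -⅓*20 = -20/3 ≈ -6.6667)
q(U) = 11 + U² (q(U) = U*U + 11 = U² + 11 = 11 + U²)
C = -412/3 (C = -100*4/3 - 4 = -20/3*20 - 4 = -400/3 - 4 = -412/3 ≈ -137.33)
((-465 + q(14 - 5)) + C)² = ((-465 + (11 + (14 - 5)²)) - 412/3)² = ((-465 + (11 + 9²)) - 412/3)² = ((-465 + (11 + 81)) - 412/3)² = ((-465 + 92) - 412/3)² = (-373 - 412/3)² = (-1531/3)² = 2343961/9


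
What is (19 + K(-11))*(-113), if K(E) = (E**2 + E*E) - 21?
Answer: -27120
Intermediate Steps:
K(E) = -21 + 2*E**2 (K(E) = (E**2 + E**2) - 21 = 2*E**2 - 21 = -21 + 2*E**2)
(19 + K(-11))*(-113) = (19 + (-21 + 2*(-11)**2))*(-113) = (19 + (-21 + 2*121))*(-113) = (19 + (-21 + 242))*(-113) = (19 + 221)*(-113) = 240*(-113) = -27120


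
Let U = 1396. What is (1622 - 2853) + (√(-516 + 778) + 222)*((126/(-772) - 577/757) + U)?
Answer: 45068586938/146101 + 407643579*√262/292202 ≈ 3.3106e+5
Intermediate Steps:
(1622 - 2853) + (√(-516 + 778) + 222)*((126/(-772) - 577/757) + U) = (1622 - 2853) + (√(-516 + 778) + 222)*((126/(-772) - 577/757) + 1396) = -1231 + (√262 + 222)*((126*(-1/772) - 577*1/757) + 1396) = -1231 + (222 + √262)*((-63/386 - 577/757) + 1396) = -1231 + (222 + √262)*(-270413/292202 + 1396) = -1231 + (222 + √262)*(407643579/292202) = -1231 + (45248437269/146101 + 407643579*√262/292202) = 45068586938/146101 + 407643579*√262/292202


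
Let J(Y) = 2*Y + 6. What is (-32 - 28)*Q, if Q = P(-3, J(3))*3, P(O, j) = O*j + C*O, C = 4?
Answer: 8640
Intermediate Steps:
J(Y) = 6 + 2*Y
P(O, j) = 4*O + O*j (P(O, j) = O*j + 4*O = 4*O + O*j)
Q = -144 (Q = -3*(4 + (6 + 2*3))*3 = -3*(4 + (6 + 6))*3 = -3*(4 + 12)*3 = -3*16*3 = -48*3 = -144)
(-32 - 28)*Q = (-32 - 28)*(-144) = -60*(-144) = 8640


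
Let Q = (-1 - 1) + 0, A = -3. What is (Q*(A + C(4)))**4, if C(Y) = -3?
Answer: 20736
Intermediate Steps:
Q = -2 (Q = -2 + 0 = -2)
(Q*(A + C(4)))**4 = (-2*(-3 - 3))**4 = (-2*(-6))**4 = 12**4 = 20736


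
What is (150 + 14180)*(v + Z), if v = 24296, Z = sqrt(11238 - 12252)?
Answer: 348161680 + 186290*I*sqrt(6) ≈ 3.4816e+8 + 4.5632e+5*I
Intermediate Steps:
Z = 13*I*sqrt(6) (Z = sqrt(-1014) = 13*I*sqrt(6) ≈ 31.843*I)
(150 + 14180)*(v + Z) = (150 + 14180)*(24296 + 13*I*sqrt(6)) = 14330*(24296 + 13*I*sqrt(6)) = 348161680 + 186290*I*sqrt(6)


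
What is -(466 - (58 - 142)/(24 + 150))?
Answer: -13528/29 ≈ -466.48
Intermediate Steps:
-(466 - (58 - 142)/(24 + 150)) = -(466 - (-84)/174) = -(466 - 1*(-14/29)) = -(466 + 14/29) = -1*13528/29 = -13528/29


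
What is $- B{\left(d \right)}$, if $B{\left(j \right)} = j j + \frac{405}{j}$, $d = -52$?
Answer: $- \frac{140203}{52} \approx -2696.2$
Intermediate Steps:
$B{\left(j \right)} = j^{2} + \frac{405}{j}$
$- B{\left(d \right)} = - \frac{405 + \left(-52\right)^{3}}{-52} = - \frac{\left(-1\right) \left(405 - 140608\right)}{52} = - \frac{\left(-1\right) \left(-140203\right)}{52} = \left(-1\right) \frac{140203}{52} = - \frac{140203}{52}$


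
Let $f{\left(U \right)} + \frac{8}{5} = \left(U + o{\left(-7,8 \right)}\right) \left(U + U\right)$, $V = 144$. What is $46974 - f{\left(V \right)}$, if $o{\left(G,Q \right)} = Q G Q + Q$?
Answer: $\frac{661118}{5} \approx 1.3222 \cdot 10^{5}$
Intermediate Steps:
$o{\left(G,Q \right)} = Q + G Q^{2}$ ($o{\left(G,Q \right)} = G Q Q + Q = G Q^{2} + Q = Q + G Q^{2}$)
$f{\left(U \right)} = - \frac{8}{5} + 2 U \left(-440 + U\right)$ ($f{\left(U \right)} = - \frac{8}{5} + \left(U + 8 \left(1 - 56\right)\right) \left(U + U\right) = - \frac{8}{5} + \left(U + 8 \left(1 - 56\right)\right) 2 U = - \frac{8}{5} + \left(U + 8 \left(-55\right)\right) 2 U = - \frac{8}{5} + \left(U - 440\right) 2 U = - \frac{8}{5} + \left(-440 + U\right) 2 U = - \frac{8}{5} + 2 U \left(-440 + U\right)$)
$46974 - f{\left(V \right)} = 46974 - \left(- \frac{8}{5} - 126720 + 2 \cdot 144^{2}\right) = 46974 - \left(- \frac{8}{5} - 126720 + 2 \cdot 20736\right) = 46974 - \left(- \frac{8}{5} - 126720 + 41472\right) = 46974 - - \frac{426248}{5} = 46974 + \frac{426248}{5} = \frac{661118}{5}$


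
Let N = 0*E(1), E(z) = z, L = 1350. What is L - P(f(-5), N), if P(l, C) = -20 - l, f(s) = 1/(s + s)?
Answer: 13699/10 ≈ 1369.9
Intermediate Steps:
N = 0 (N = 0*1 = 0)
f(s) = 1/(2*s)
L - P(f(-5), N) = 1350 - (-20 - 1/(2*(-5))) = 1350 - (-20 - (-1)/(2*5)) = 1350 - (-20 - 1*(-⅒)) = 1350 - (-20 + ⅒) = 1350 - 1*(-199/10) = 1350 + 199/10 = 13699/10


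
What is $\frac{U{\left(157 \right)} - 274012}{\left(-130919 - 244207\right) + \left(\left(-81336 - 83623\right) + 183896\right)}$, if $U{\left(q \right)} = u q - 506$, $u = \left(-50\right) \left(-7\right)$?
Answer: $\frac{219568}{356189} \approx 0.61644$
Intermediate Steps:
$u = 350$
$U{\left(q \right)} = -506 + 350 q$ ($U{\left(q \right)} = 350 q - 506 = -506 + 350 q$)
$\frac{U{\left(157 \right)} - 274012}{\left(-130919 - 244207\right) + \left(\left(-81336 - 83623\right) + 183896\right)} = \frac{\left(-506 + 350 \cdot 157\right) - 274012}{\left(-130919 - 244207\right) + \left(\left(-81336 - 83623\right) + 183896\right)} = \frac{\left(-506 + 54950\right) - 274012}{-375126 + \left(-164959 + 183896\right)} = \frac{54444 - 274012}{-375126 + 18937} = - \frac{219568}{-356189} = \left(-219568\right) \left(- \frac{1}{356189}\right) = \frac{219568}{356189}$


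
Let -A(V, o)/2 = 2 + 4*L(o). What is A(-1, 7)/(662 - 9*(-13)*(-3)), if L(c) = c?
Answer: -60/311 ≈ -0.19293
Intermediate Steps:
A(V, o) = -4 - 8*o (A(V, o) = -2*(2 + 4*o) = -4 - 8*o)
A(-1, 7)/(662 - 9*(-13)*(-3)) = (-4 - 8*7)/(662 - 9*(-13)*(-3)) = (-4 - 56)/(662 + 117*(-3)) = -60/(662 - 351) = -60/311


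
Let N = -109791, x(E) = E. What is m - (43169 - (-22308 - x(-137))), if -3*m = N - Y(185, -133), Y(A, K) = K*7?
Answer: -87160/3 ≈ -29053.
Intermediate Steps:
Y(A, K) = 7*K
m = 108860/3 (m = -(-109791 - 7*(-133))/3 = -(-109791 - 1*(-931))/3 = -(-109791 + 931)/3 = -⅓*(-108860) = 108860/3 ≈ 36287.)
m - (43169 - (-22308 - x(-137))) = 108860/3 - (43169 - (-22308 - 1*(-137))) = 108860/3 - (43169 - (-22308 + 137)) = 108860/3 - (43169 - 1*(-22171)) = 108860/3 - (43169 + 22171) = 108860/3 - 1*65340 = 108860/3 - 65340 = -87160/3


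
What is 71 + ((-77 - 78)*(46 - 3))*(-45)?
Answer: 299996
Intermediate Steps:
71 + ((-77 - 78)*(46 - 3))*(-45) = 71 - 155*43*(-45) = 71 - 6665*(-45) = 71 + 299925 = 299996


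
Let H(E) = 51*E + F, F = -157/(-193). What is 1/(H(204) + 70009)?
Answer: 193/15519866 ≈ 1.2436e-5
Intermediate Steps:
F = 157/193 (F = -157*(-1/193) = 157/193 ≈ 0.81347)
H(E) = 157/193 + 51*E (H(E) = 51*E + 157/193 = 157/193 + 51*E)
1/(H(204) + 70009) = 1/((157/193 + 51*204) + 70009) = 1/((157/193 + 10404) + 70009) = 1/(2008129/193 + 70009) = 1/(15519866/193) = 193/15519866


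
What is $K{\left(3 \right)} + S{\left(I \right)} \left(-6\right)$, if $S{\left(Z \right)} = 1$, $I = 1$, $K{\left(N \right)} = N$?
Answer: $-3$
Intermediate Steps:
$K{\left(3 \right)} + S{\left(I \right)} \left(-6\right) = 3 + 1 \left(-6\right) = 3 - 6 = -3$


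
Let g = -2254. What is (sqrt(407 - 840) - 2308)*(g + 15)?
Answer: 5167612 - 2239*I*sqrt(433) ≈ 5.1676e+6 - 46591.0*I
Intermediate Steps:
(sqrt(407 - 840) - 2308)*(g + 15) = (sqrt(407 - 840) - 2308)*(-2254 + 15) = (sqrt(-433) - 2308)*(-2239) = (I*sqrt(433) - 2308)*(-2239) = (-2308 + I*sqrt(433))*(-2239) = 5167612 - 2239*I*sqrt(433)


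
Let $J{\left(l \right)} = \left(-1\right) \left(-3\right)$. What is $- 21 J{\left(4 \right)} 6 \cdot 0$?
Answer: $0$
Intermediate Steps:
$J{\left(l \right)} = 3$
$- 21 J{\left(4 \right)} 6 \cdot 0 = \left(-21\right) 3 \cdot 6 \cdot 0 = \left(-63\right) 0 = 0$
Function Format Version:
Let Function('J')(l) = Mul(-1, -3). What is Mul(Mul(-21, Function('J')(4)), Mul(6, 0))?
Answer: 0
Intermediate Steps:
Function('J')(l) = 3
Mul(Mul(-21, Function('J')(4)), Mul(6, 0)) = Mul(Mul(-21, 3), Mul(6, 0)) = Mul(-63, 0) = 0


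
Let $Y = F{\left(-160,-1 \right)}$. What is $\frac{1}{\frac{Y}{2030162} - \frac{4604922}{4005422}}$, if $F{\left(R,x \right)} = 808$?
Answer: $- \frac{2032913884591}{2336375319097} \approx -0.87011$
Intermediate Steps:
$Y = 808$
$\frac{1}{\frac{Y}{2030162} - \frac{4604922}{4005422}} = \frac{1}{\frac{808}{2030162} - \frac{4604922}{4005422}} = \frac{1}{808 \cdot \frac{1}{2030162} - \frac{2302461}{2002711}} = \frac{1}{\frac{404}{1015081} - \frac{2302461}{2002711}} = \frac{1}{- \frac{2336375319097}{2032913884591}} = - \frac{2032913884591}{2336375319097}$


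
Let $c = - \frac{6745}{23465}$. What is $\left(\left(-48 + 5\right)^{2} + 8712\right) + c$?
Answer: $\frac{2608496}{247} \approx 10561.0$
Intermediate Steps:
$c = - \frac{71}{247}$ ($c = \left(-6745\right) \frac{1}{23465} = - \frac{71}{247} \approx -0.28745$)
$\left(\left(-48 + 5\right)^{2} + 8712\right) + c = \left(\left(-48 + 5\right)^{2} + 8712\right) - \frac{71}{247} = \left(\left(-43\right)^{2} + 8712\right) - \frac{71}{247} = \left(1849 + 8712\right) - \frac{71}{247} = 10561 - \frac{71}{247} = \frac{2608496}{247}$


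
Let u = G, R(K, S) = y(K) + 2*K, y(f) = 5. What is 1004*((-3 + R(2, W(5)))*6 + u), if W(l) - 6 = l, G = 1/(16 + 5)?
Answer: 760028/21 ≈ 36192.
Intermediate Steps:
G = 1/21 ≈ 0.047619
W(l) = 6 + l
R(K, S) = 5 + 2*K
u = 1/21 ≈ 0.047619
1004*((-3 + R(2, W(5)))*6 + u) = 1004*((-3 + (5 + 2*2))*6 + 1/21) = 1004*((-3 + (5 + 4))*6 + 1/21) = 1004*((-3 + 9)*6 + 1/21) = 1004*(6*6 + 1/21) = 1004*(36 + 1/21) = 1004*(757/21) = 760028/21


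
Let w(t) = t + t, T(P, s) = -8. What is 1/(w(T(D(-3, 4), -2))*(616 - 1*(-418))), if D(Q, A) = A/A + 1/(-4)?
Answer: -1/16544 ≈ -6.0445e-5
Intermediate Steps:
D(Q, A) = ¾ (D(Q, A) = 1 + 1*(-¼) = 1 - ¼ = ¾)
w(t) = 2*t
1/(w(T(D(-3, 4), -2))*(616 - 1*(-418))) = 1/((2*(-8))*(616 - 1*(-418))) = 1/(-16*(616 + 418)) = 1/(-16*1034) = 1/(-16544) = -1/16544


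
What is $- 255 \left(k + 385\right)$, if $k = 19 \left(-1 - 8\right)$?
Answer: $-54570$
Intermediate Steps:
$k = -171$ ($k = 19 \left(-1 - 8\right) = 19 \left(-9\right) = -171$)
$- 255 \left(k + 385\right) = - 255 \left(-171 + 385\right) = \left(-255\right) 214 = -54570$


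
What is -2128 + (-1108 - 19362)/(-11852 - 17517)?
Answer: -62476762/29369 ≈ -2127.3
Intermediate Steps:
-2128 + (-1108 - 19362)/(-11852 - 17517) = -2128 - 20470/(-29369) = -2128 - 20470*(-1/29369) = -2128 + 20470/29369 = -62476762/29369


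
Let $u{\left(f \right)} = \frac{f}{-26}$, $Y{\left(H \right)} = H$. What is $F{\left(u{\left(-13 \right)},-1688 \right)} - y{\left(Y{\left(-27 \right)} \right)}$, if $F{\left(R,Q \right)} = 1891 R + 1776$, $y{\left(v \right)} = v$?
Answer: $\frac{5497}{2} \approx 2748.5$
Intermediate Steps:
$u{\left(f \right)} = - \frac{f}{26}$ ($u{\left(f \right)} = f \left(- \frac{1}{26}\right) = - \frac{f}{26}$)
$F{\left(R,Q \right)} = 1776 + 1891 R$
$F{\left(u{\left(-13 \right)},-1688 \right)} - y{\left(Y{\left(-27 \right)} \right)} = \left(1776 + 1891 \left(\left(- \frac{1}{26}\right) \left(-13\right)\right)\right) - -27 = \left(1776 + 1891 \cdot \frac{1}{2}\right) + 27 = \left(1776 + \frac{1891}{2}\right) + 27 = \frac{5443}{2} + 27 = \frac{5497}{2}$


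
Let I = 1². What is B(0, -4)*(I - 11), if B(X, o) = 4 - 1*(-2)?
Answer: -60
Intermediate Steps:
I = 1
B(X, o) = 6 (B(X, o) = 4 + 2 = 6)
B(0, -4)*(I - 11) = 6*(1 - 11) = 6*(-10) = -60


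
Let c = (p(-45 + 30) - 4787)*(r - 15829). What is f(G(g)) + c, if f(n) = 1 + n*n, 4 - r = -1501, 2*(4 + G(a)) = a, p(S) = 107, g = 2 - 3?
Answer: 268145365/4 ≈ 6.7036e+7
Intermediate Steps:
g = -1
G(a) = -4 + a/2
r = 1505 (r = 4 - 1*(-1501) = 4 + 1501 = 1505)
f(n) = 1 + n²
c = 67036320 (c = (107 - 4787)*(1505 - 15829) = -4680*(-14324) = 67036320)
f(G(g)) + c = (1 + (-4 + (½)*(-1))²) + 67036320 = (1 + (-4 - ½)²) + 67036320 = (1 + (-9/2)²) + 67036320 = (1 + 81/4) + 67036320 = 85/4 + 67036320 = 268145365/4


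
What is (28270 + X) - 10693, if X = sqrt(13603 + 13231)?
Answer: 17577 + sqrt(26834) ≈ 17741.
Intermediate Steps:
X = sqrt(26834) ≈ 163.81
(28270 + X) - 10693 = (28270 + sqrt(26834)) - 10693 = 17577 + sqrt(26834)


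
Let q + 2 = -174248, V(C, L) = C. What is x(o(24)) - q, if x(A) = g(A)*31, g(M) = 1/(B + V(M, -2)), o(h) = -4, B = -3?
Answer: 1219719/7 ≈ 1.7425e+5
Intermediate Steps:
g(M) = 1/(-3 + M)
q = -174250 (q = -2 - 174248 = -174250)
x(A) = 31/(-3 + A)
x(o(24)) - q = 31/(-3 - 4) - 1*(-174250) = 31/(-7) + 174250 = 31*(-1/7) + 174250 = -31/7 + 174250 = 1219719/7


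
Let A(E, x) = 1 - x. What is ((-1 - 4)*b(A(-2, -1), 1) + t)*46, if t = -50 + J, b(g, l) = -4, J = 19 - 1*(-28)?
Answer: 782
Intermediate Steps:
J = 47 (J = 19 + 28 = 47)
t = -3 (t = -50 + 47 = -3)
((-1 - 4)*b(A(-2, -1), 1) + t)*46 = ((-1 - 4)*(-4) - 3)*46 = (-5*(-4) - 3)*46 = (20 - 3)*46 = 17*46 = 782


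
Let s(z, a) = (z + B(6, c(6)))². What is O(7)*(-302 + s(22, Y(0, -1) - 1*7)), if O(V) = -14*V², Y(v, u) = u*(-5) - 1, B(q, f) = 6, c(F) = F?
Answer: -330652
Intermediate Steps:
Y(v, u) = -1 - 5*u (Y(v, u) = -5*u - 1 = -1 - 5*u)
s(z, a) = (6 + z)² (s(z, a) = (z + 6)² = (6 + z)²)
O(7)*(-302 + s(22, Y(0, -1) - 1*7)) = (-14*7²)*(-302 + (6 + 22)²) = (-14*49)*(-302 + 28²) = -686*(-302 + 784) = -686*482 = -330652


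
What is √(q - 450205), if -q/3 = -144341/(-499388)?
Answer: I*√28069027352017861/249694 ≈ 670.97*I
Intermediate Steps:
q = -433023/499388 (q = -(-433023)/(-499388) = -(-433023)*(-1)/499388 = -3*144341/499388 = -433023/499388 ≈ -0.86711)
√(q - 450205) = √(-433023/499388 - 450205) = √(-224827407563/499388) = I*√28069027352017861/249694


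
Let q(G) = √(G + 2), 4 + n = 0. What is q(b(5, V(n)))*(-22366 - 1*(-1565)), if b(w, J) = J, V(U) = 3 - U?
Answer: -62403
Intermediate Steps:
n = -4 (n = -4 + 0 = -4)
q(G) = √(2 + G)
q(b(5, V(n)))*(-22366 - 1*(-1565)) = √(2 + (3 - 1*(-4)))*(-22366 - 1*(-1565)) = √(2 + (3 + 4))*(-22366 + 1565) = √(2 + 7)*(-20801) = √9*(-20801) = 3*(-20801) = -62403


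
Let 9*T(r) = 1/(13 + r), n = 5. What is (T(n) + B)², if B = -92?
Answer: 222099409/26244 ≈ 8462.9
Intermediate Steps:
T(r) = 1/(9*(13 + r))
(T(n) + B)² = (1/(9*(13 + 5)) - 92)² = ((⅑)/18 - 92)² = ((⅑)*(1/18) - 92)² = (1/162 - 92)² = (-14903/162)² = 222099409/26244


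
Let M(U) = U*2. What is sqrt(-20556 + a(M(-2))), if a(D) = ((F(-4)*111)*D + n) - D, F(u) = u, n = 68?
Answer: 2*I*sqrt(4677) ≈ 136.78*I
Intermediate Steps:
M(U) = 2*U
a(D) = 68 - 445*D (a(D) = ((-4*111)*D + 68) - D = (-444*D + 68) - D = (68 - 444*D) - D = 68 - 445*D)
sqrt(-20556 + a(M(-2))) = sqrt(-20556 + (68 - 890*(-2))) = sqrt(-20556 + (68 - 445*(-4))) = sqrt(-20556 + (68 + 1780)) = sqrt(-20556 + 1848) = sqrt(-18708) = 2*I*sqrt(4677)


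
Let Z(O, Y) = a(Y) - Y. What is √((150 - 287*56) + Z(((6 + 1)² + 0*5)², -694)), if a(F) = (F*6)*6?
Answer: 6*I*√1117 ≈ 200.53*I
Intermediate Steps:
a(F) = 36*F (a(F) = (6*F)*6 = 36*F)
Z(O, Y) = 35*Y (Z(O, Y) = 36*Y - Y = 35*Y)
√((150 - 287*56) + Z(((6 + 1)² + 0*5)², -694)) = √((150 - 287*56) + 35*(-694)) = √((150 - 16072) - 24290) = √(-15922 - 24290) = √(-40212) = 6*I*√1117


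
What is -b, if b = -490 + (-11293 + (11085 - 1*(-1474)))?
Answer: -776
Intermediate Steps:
b = 776 (b = -490 + (-11293 + (11085 + 1474)) = -490 + (-11293 + 12559) = -490 + 1266 = 776)
-b = -1*776 = -776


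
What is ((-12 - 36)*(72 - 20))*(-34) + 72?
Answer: 84936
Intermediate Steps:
((-12 - 36)*(72 - 20))*(-34) + 72 = -48*52*(-34) + 72 = -2496*(-34) + 72 = 84864 + 72 = 84936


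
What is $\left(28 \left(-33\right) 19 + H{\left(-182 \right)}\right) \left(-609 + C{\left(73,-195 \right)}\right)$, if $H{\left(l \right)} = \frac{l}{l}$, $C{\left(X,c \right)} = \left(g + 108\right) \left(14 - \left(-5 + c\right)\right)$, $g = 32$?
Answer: $-515256805$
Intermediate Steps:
$C{\left(X,c \right)} = 2660 - 140 c$ ($C{\left(X,c \right)} = \left(32 + 108\right) \left(14 - \left(-5 + c\right)\right) = 140 \left(19 - c\right) = 2660 - 140 c$)
$H{\left(l \right)} = 1$
$\left(28 \left(-33\right) 19 + H{\left(-182 \right)}\right) \left(-609 + C{\left(73,-195 \right)}\right) = \left(28 \left(-33\right) 19 + 1\right) \left(-609 + \left(2660 - -27300\right)\right) = \left(\left(-924\right) 19 + 1\right) \left(-609 + \left(2660 + 27300\right)\right) = \left(-17556 + 1\right) \left(-609 + 29960\right) = \left(-17555\right) 29351 = -515256805$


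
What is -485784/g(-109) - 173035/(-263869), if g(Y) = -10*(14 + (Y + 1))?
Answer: -32005171349/62009215 ≈ -516.14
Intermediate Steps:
g(Y) = -150 - 10*Y (g(Y) = -10*(14 + (1 + Y)) = -10*(15 + Y) = -150 - 10*Y)
-485784/g(-109) - 173035/(-263869) = -485784/(-150 - 10*(-109)) - 173035/(-263869) = -485784/(-150 + 1090) - 173035*(-1/263869) = -485784/940 + 173035/263869 = -485784*1/940 + 173035/263869 = -121446/235 + 173035/263869 = -32005171349/62009215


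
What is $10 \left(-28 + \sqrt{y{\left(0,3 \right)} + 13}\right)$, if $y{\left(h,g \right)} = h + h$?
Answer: $-280 + 10 \sqrt{13} \approx -243.94$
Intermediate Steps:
$y{\left(h,g \right)} = 2 h$
$10 \left(-28 + \sqrt{y{\left(0,3 \right)} + 13}\right) = 10 \left(-28 + \sqrt{2 \cdot 0 + 13}\right) = 10 \left(-28 + \sqrt{0 + 13}\right) = 10 \left(-28 + \sqrt{13}\right) = -280 + 10 \sqrt{13}$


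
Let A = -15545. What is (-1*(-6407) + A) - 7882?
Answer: -17020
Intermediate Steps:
(-1*(-6407) + A) - 7882 = (-1*(-6407) - 15545) - 7882 = (6407 - 15545) - 7882 = -9138 - 7882 = -17020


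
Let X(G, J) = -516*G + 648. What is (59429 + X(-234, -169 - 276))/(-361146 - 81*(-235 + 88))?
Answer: -180821/349239 ≈ -0.51776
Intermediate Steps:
X(G, J) = 648 - 516*G
(59429 + X(-234, -169 - 276))/(-361146 - 81*(-235 + 88)) = (59429 + (648 - 516*(-234)))/(-361146 - 81*(-235 + 88)) = (59429 + (648 + 120744))/(-361146 - 81*(-147)) = (59429 + 121392)/(-361146 + 11907) = 180821/(-349239) = 180821*(-1/349239) = -180821/349239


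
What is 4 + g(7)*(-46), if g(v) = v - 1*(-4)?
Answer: -502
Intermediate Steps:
g(v) = 4 + v (g(v) = v + 4 = 4 + v)
4 + g(7)*(-46) = 4 + (4 + 7)*(-46) = 4 + 11*(-46) = 4 - 506 = -502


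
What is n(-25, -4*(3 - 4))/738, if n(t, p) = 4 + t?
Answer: -7/246 ≈ -0.028455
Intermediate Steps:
n(-25, -4*(3 - 4))/738 = (4 - 25)/738 = -21*1/738 = -7/246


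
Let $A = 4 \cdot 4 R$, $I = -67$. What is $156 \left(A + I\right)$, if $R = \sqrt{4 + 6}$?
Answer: $-10452 + 2496 \sqrt{10} \approx -2559.0$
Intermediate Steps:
$R = \sqrt{10} \approx 3.1623$
$A = 16 \sqrt{10}$ ($A = 4 \cdot 4 \sqrt{10} = 16 \sqrt{10} \approx 50.596$)
$156 \left(A + I\right) = 156 \left(16 \sqrt{10} - 67\right) = 156 \left(-67 + 16 \sqrt{10}\right) = -10452 + 2496 \sqrt{10}$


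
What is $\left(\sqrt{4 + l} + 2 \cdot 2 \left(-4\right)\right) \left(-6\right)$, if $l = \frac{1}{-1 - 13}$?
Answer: $96 - \frac{3 \sqrt{770}}{7} \approx 84.108$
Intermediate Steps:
$l = - \frac{1}{14}$ ($l = \frac{1}{-14} = - \frac{1}{14} \approx -0.071429$)
$\left(\sqrt{4 + l} + 2 \cdot 2 \left(-4\right)\right) \left(-6\right) = \left(\sqrt{4 - \frac{1}{14}} + 2 \cdot 2 \left(-4\right)\right) \left(-6\right) = \left(\sqrt{\frac{55}{14}} + 4 \left(-4\right)\right) \left(-6\right) = \left(\frac{\sqrt{770}}{14} - 16\right) \left(-6\right) = \left(-16 + \frac{\sqrt{770}}{14}\right) \left(-6\right) = 96 - \frac{3 \sqrt{770}}{7}$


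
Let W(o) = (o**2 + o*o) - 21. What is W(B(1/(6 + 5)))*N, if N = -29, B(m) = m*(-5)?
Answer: 72239/121 ≈ 597.02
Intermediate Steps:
B(m) = -5*m
W(o) = -21 + 2*o**2 (W(o) = (o**2 + o**2) - 21 = 2*o**2 - 21 = -21 + 2*o**2)
W(B(1/(6 + 5)))*N = (-21 + 2*(-5/(6 + 5))**2)*(-29) = (-21 + 2*(-5/11)**2)*(-29) = (-21 + 2*(25/121))*(-29) = (-21 + 50/121)*(-29) = -2491/121*(-29) = 72239/121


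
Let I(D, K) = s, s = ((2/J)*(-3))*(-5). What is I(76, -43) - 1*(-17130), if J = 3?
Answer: 17140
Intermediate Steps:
s = 10 (s = ((2/3)*(-3))*(-5) = ((2*(⅓))*(-3))*(-5) = ((⅔)*(-3))*(-5) = -2*(-5) = 10)
I(D, K) = 10
I(76, -43) - 1*(-17130) = 10 - 1*(-17130) = 10 + 17130 = 17140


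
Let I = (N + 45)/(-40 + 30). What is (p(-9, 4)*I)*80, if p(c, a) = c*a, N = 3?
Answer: 13824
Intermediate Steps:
I = -24/5 (I = (3 + 45)/(-40 + 30) = 48/(-10) = 48*(-⅒) = -24/5 ≈ -4.8000)
p(c, a) = a*c
(p(-9, 4)*I)*80 = ((4*(-9))*(-24/5))*80 = -36*(-24/5)*80 = (864/5)*80 = 13824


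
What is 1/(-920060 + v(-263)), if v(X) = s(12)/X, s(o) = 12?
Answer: -263/241975792 ≈ -1.0869e-6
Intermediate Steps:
v(X) = 12/X
1/(-920060 + v(-263)) = 1/(-920060 + 12/(-263)) = 1/(-920060 + 12*(-1/263)) = 1/(-920060 - 12/263) = 1/(-241975792/263) = -263/241975792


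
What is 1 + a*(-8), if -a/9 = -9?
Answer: -647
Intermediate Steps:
a = 81 (a = -9*(-9) = 81)
1 + a*(-8) = 1 + 81*(-8) = 1 - 648 = -647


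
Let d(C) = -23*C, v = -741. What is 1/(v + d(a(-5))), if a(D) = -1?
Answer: -1/718 ≈ -0.0013928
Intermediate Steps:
1/(v + d(a(-5))) = 1/(-741 - 23*(-1)) = 1/(-741 + 23) = 1/(-718) = -1/718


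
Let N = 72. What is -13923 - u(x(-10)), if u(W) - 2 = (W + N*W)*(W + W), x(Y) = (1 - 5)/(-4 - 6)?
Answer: -348709/25 ≈ -13948.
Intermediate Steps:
x(Y) = ⅖ (x(Y) = -4/(-10) = -4*(-⅒) = ⅖)
u(W) = 2 + 146*W² (u(W) = 2 + (W + 72*W)*(W + W) = 2 + (73*W)*(2*W) = 2 + 146*W²)
-13923 - u(x(-10)) = -13923 - (2 + 146*(⅖)²) = -13923 - (2 + 146*(4/25)) = -13923 - (2 + 584/25) = -13923 - 1*634/25 = -13923 - 634/25 = -348709/25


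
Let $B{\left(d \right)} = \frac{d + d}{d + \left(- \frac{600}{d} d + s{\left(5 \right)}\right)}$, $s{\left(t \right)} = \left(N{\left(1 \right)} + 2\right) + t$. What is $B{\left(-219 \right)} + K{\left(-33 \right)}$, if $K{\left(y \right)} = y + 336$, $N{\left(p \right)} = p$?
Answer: $\frac{246171}{811} \approx 303.54$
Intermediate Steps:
$s{\left(t \right)} = 3 + t$ ($s{\left(t \right)} = \left(1 + 2\right) + t = 3 + t$)
$K{\left(y \right)} = 336 + y$
$B{\left(d \right)} = \frac{2 d}{-592 + d}$ ($B{\left(d \right)} = \frac{d + d}{d + \left(- \frac{600}{d} d + \left(3 + 5\right)\right)} = \frac{2 d}{d + \left(-600 + 8\right)} = \frac{2 d}{d - 592} = \frac{2 d}{-592 + d}$)
$B{\left(-219 \right)} + K{\left(-33 \right)} = 2 \left(-219\right) \frac{1}{-592 - 219} + \left(336 - 33\right) = 2 \left(-219\right) \frac{1}{-811} + 303 = 2 \left(-219\right) \left(- \frac{1}{811}\right) + 303 = \frac{438}{811} + 303 = \frac{246171}{811}$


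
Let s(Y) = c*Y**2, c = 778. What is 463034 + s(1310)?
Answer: 1335588834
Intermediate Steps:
s(Y) = 778*Y**2
463034 + s(1310) = 463034 + 778*1310**2 = 463034 + 778*1716100 = 463034 + 1335125800 = 1335588834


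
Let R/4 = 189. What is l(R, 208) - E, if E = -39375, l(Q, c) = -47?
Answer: 39328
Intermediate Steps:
R = 756 (R = 4*189 = 756)
l(R, 208) - E = -47 - 1*(-39375) = -47 + 39375 = 39328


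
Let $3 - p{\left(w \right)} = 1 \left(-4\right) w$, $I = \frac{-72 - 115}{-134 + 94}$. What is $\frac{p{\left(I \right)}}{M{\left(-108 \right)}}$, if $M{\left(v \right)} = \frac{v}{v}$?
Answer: $\frac{217}{10} \approx 21.7$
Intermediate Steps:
$I = \frac{187}{40}$ ($I = - \frac{187}{-40} = \left(-187\right) \left(- \frac{1}{40}\right) = \frac{187}{40} \approx 4.675$)
$M{\left(v \right)} = 1$
$p{\left(w \right)} = 3 + 4 w$ ($p{\left(w \right)} = 3 - 1 \left(-4\right) w = 3 - - 4 w = 3 + 4 w$)
$\frac{p{\left(I \right)}}{M{\left(-108 \right)}} = \frac{3 + 4 \cdot \frac{187}{40}}{1} = \left(3 + \frac{187}{10}\right) 1 = \frac{217}{10} \cdot 1 = \frac{217}{10}$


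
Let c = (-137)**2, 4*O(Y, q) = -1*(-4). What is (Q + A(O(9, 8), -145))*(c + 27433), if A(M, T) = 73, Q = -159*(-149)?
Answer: 1097944328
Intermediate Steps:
O(Y, q) = 1 (O(Y, q) = (-1*(-4))/4 = (1/4)*4 = 1)
Q = 23691
c = 18769
(Q + A(O(9, 8), -145))*(c + 27433) = (23691 + 73)*(18769 + 27433) = 23764*46202 = 1097944328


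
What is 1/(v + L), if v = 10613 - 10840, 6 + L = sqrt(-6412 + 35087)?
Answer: -233/25614 - 5*sqrt(1147)/25614 ≈ -0.015708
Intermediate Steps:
L = -6 + 5*sqrt(1147) (L = -6 + sqrt(-6412 + 35087) = -6 + sqrt(28675) = -6 + 5*sqrt(1147) ≈ 163.34)
v = -227
1/(v + L) = 1/(-227 + (-6 + 5*sqrt(1147))) = 1/(-233 + 5*sqrt(1147))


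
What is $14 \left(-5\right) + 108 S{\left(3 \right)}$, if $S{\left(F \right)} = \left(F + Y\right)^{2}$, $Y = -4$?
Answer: $38$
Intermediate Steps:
$S{\left(F \right)} = \left(-4 + F\right)^{2}$ ($S{\left(F \right)} = \left(F - 4\right)^{2} = \left(-4 + F\right)^{2}$)
$14 \left(-5\right) + 108 S{\left(3 \right)} = 14 \left(-5\right) + 108 \left(-4 + 3\right)^{2} = -70 + 108 \left(-1\right)^{2} = -70 + 108 \cdot 1 = -70 + 108 = 38$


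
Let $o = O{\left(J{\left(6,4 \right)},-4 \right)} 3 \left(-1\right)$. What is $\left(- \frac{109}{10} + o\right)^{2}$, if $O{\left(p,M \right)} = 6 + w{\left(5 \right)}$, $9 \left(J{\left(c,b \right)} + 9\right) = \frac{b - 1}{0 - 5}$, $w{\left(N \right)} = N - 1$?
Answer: $\frac{167281}{100} \approx 1672.8$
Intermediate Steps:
$w{\left(N \right)} = -1 + N$
$J{\left(c,b \right)} = - \frac{404}{45} - \frac{b}{45}$ ($J{\left(c,b \right)} = -9 + \frac{\left(b - 1\right) \frac{1}{0 - 5}}{9} = -9 + \frac{\left(-1 + b\right) \frac{1}{-5}}{9} = -9 + \frac{\left(-1 + b\right) \left(- \frac{1}{5}\right)}{9} = -9 + \frac{\frac{1}{5} - \frac{b}{5}}{9} = -9 - \left(- \frac{1}{45} + \frac{b}{45}\right) = - \frac{404}{45} - \frac{b}{45}$)
$O{\left(p,M \right)} = 10$ ($O{\left(p,M \right)} = 6 + \left(-1 + 5\right) = 6 + 4 = 10$)
$o = -30$ ($o = 10 \cdot 3 \left(-1\right) = 30 \left(-1\right) = -30$)
$\left(- \frac{109}{10} + o\right)^{2} = \left(- \frac{109}{10} - 30\right)^{2} = \left(- \frac{409}{10}\right)^{2} = \frac{167281}{100}$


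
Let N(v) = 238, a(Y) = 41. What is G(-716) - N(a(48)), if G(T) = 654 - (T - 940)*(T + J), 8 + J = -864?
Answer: -2629312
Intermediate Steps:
J = -872 (J = -8 - 864 = -872)
G(T) = 654 - (-940 + T)*(-872 + T) (G(T) = 654 - (T - 940)*(T - 872) = 654 - (-940 + T)*(-872 + T))
G(-716) - N(a(48)) = (-819026 - 1*(-716)² + 1812*(-716)) - 1*238 = (-819026 - 1*512656 - 1297392) - 238 = (-819026 - 512656 - 1297392) - 238 = -2629074 - 238 = -2629312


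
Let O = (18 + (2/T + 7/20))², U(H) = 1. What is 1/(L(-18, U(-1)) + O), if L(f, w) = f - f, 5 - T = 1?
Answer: 400/142129 ≈ 0.0028143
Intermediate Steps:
T = 4 (T = 5 - 1*1 = 5 - 1 = 4)
L(f, w) = 0
O = 142129/400 (O = (18 + (2/4 + 7/20))² = (18 + (2*(¼) + 7*(1/20)))² = (18 + (½ + 7/20))² = (18 + 17/20)² = (377/20)² = 142129/400 ≈ 355.32)
1/(L(-18, U(-1)) + O) = 1/(0 + 142129/400) = 1/(142129/400) = 400/142129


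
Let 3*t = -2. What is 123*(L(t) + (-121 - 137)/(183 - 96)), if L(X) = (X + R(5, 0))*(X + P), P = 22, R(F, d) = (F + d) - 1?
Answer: 729226/87 ≈ 8381.9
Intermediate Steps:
t = -2/3 (t = (1/3)*(-2) = -2/3 ≈ -0.66667)
R(F, d) = -1 + F + d
L(X) = (4 + X)*(22 + X) (L(X) = (X + (-1 + 5 + 0))*(X + 22) = (X + 4)*(22 + X) = (4 + X)*(22 + X))
123*(L(t) + (-121 - 137)/(183 - 96)) = 123*((88 + (-2/3)**2 + 26*(-2/3)) + (-121 - 137)/(183 - 96)) = 123*((88 + 4/9 - 52/3) - 258/87) = 123*(640/9 - 258*1/87) = 123*(640/9 - 86/29) = 123*(17786/261) = 729226/87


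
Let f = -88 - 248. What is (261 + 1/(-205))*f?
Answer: -17977344/205 ≈ -87694.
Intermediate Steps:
f = -336
(261 + 1/(-205))*f = (261 + 1/(-205))*(-336) = (261 - 1/205)*(-336) = (53504/205)*(-336) = -17977344/205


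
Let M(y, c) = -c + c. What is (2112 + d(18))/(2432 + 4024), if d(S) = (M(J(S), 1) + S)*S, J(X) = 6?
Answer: 203/538 ≈ 0.37732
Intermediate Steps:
M(y, c) = 0
d(S) = S**2 (d(S) = (0 + S)*S = S*S = S**2)
(2112 + d(18))/(2432 + 4024) = (2112 + 18**2)/(2432 + 4024) = (2112 + 324)/6456 = 2436*(1/6456) = 203/538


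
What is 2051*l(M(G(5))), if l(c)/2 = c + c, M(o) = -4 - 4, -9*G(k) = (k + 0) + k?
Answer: -65632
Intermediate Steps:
G(k) = -2*k/9 (G(k) = -((k + 0) + k)/9 = -(k + k)/9 = -2*k/9)
M(o) = -8
l(c) = 4*c (l(c) = 2*(c + c) = 2*(2*c) = 4*c)
2051*l(M(G(5))) = 2051*(4*(-8)) = 2051*(-32) = -65632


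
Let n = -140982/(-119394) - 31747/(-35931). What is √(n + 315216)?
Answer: 2*√497355815283887391909/79443441 ≈ 561.44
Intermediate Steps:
n = 492001420/238330323 (n = -140982*(-1/119394) - 31747*(-1/35931) = 23497/19899 + 31747/35931 = 492001420/238330323 ≈ 2.0644)
√(n + 315216) = √(492001420/238330323 + 315216) = √(75126023096188/238330323) = 2*√497355815283887391909/79443441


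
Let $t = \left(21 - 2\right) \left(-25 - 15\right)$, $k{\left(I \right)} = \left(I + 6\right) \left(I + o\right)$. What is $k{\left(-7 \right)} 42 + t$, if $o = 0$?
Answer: $-466$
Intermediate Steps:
$k{\left(I \right)} = I \left(6 + I\right)$ ($k{\left(I \right)} = \left(I + 6\right) \left(I + 0\right) = \left(6 + I\right) I = I \left(6 + I\right)$)
$t = -760$ ($t = 19 \left(-40\right) = -760$)
$k{\left(-7 \right)} 42 + t = - 7 \left(6 - 7\right) 42 - 760 = \left(-7\right) \left(-1\right) 42 - 760 = 7 \cdot 42 - 760 = 294 - 760 = -466$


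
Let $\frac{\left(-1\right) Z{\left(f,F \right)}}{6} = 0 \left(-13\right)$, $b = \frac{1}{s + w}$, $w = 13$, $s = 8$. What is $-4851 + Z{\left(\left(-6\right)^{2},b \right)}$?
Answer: $-4851$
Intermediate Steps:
$b = \frac{1}{21}$ ($b = \frac{1}{8 + 13} = \frac{1}{21} \approx 0.047619$)
$Z{\left(f,F \right)} = 0$ ($Z{\left(f,F \right)} = - 6 \cdot 0 \left(-13\right) = \left(-6\right) 0 = 0$)
$-4851 + Z{\left(\left(-6\right)^{2},b \right)} = -4851 + 0 = -4851$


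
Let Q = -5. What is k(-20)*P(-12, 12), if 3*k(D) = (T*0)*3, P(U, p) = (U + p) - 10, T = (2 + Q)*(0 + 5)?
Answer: 0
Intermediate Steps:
T = -15 (T = (2 - 5)*(0 + 5) = -3*5 = -15)
P(U, p) = -10 + U + p
k(D) = 0 (k(D) = (-15*0*3)/3 = (0*3)/3 = (1/3)*0 = 0)
k(-20)*P(-12, 12) = 0*(-10 - 12 + 12) = 0*(-10) = 0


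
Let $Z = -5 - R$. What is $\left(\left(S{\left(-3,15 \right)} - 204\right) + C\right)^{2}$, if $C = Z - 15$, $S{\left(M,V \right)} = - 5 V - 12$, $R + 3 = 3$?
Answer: $96721$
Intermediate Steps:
$R = 0$ ($R = -3 + 3 = 0$)
$S{\left(M,V \right)} = -12 - 5 V$
$Z = -5$ ($Z = -5 - 0 = -5 + 0 = -5$)
$C = -20$ ($C = -5 - 15 = -20$)
$\left(\left(S{\left(-3,15 \right)} - 204\right) + C\right)^{2} = \left(\left(\left(-12 - 75\right) - 204\right) - 20\right)^{2} = \left(\left(-87 - 204\right) - 20\right)^{2} = \left(-291 - 20\right)^{2} = \left(-311\right)^{2} = 96721$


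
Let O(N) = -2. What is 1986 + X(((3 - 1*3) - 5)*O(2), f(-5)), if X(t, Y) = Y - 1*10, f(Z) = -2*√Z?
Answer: 1976 - 2*I*√5 ≈ 1976.0 - 4.4721*I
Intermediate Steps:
X(t, Y) = -10 + Y (X(t, Y) = Y - 10 = -10 + Y)
1986 + X(((3 - 1*3) - 5)*O(2), f(-5)) = 1986 + (-10 - 2*I*√5) = 1976 - 2*I*√5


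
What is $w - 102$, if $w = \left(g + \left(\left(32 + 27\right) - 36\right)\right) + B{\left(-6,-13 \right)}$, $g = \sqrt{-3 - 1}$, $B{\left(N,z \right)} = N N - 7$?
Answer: $-50 + 2 i \approx -50.0 + 2.0 i$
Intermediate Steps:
$B{\left(N,z \right)} = -7 + N^{2}$ ($B{\left(N,z \right)} = N^{2} - 7 = -7 + N^{2}$)
$g = 2 i$ ($g = \sqrt{-4} = 2 i \approx 2.0 i$)
$w = 52 + 2 i$ ($w = \left(2 i + \left(\left(32 + 27\right) - 36\right)\right) - \left(7 - \left(-6\right)^{2}\right) = \left(2 i + \left(59 - 36\right)\right) + \left(-7 + 36\right) = \left(2 i + 23\right) + 29 = \left(23 + 2 i\right) + 29 = 52 + 2 i \approx 52.0 + 2.0 i$)
$w - 102 = \left(52 + 2 i\right) - 102 = -50 + 2 i$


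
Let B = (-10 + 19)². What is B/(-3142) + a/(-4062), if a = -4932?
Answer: 2527887/2127134 ≈ 1.1884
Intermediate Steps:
B = 81 (B = 9² = 81)
B/(-3142) + a/(-4062) = 81/(-3142) - 4932/(-4062) = 81*(-1/3142) - 4932*(-1/4062) = -81/3142 + 822/677 = 2527887/2127134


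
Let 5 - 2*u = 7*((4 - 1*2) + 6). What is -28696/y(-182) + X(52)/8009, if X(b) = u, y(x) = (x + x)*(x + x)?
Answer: -14575307/66322529 ≈ -0.21976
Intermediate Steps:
u = -51/2 (u = 5/2 - 7*((4 - 1*2) + 6)/2 = 5/2 - 7*((4 - 2) + 6)/2 = 5/2 - 7*(2 + 6)/2 = 5/2 - 7*8/2 = 5/2 - ½*56 = 5/2 - 28 = -51/2 ≈ -25.500)
y(x) = 4*x² (y(x) = (2*x)*(2*x) = 4*x²)
X(b) = -51/2
-28696/y(-182) + X(52)/8009 = -28696/(4*(-182)²) - 51/2/8009 = -28696/(4*33124) - 51/2*1/8009 = -28696/132496 - 51/16018 = -28696*1/132496 - 51/16018 = -3587/16562 - 51/16018 = -14575307/66322529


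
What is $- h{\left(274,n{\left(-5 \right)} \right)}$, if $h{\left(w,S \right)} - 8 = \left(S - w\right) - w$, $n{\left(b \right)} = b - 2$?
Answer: $547$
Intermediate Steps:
$n{\left(b \right)} = -2 + b$ ($n{\left(b \right)} = b - 2 = -2 + b$)
$h{\left(w,S \right)} = 8 + S - 2 w$ ($h{\left(w,S \right)} = 8 + \left(\left(S - w\right) - w\right) = 8 + \left(S - 2 w\right) = 8 + S - 2 w$)
$- h{\left(274,n{\left(-5 \right)} \right)} = - (8 - 7 - 548) = \left(-1\right) \left(-547\right) = 547$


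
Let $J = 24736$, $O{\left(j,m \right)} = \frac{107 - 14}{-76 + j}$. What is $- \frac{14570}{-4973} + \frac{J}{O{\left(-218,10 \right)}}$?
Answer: $- \frac{12054736874}{154163} \approx -78195.0$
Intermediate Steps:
$O{\left(j,m \right)} = \frac{93}{-76 + j}$
$- \frac{14570}{-4973} + \frac{J}{O{\left(-218,10 \right)}} = - \frac{14570}{-4973} + \frac{24736}{93 \frac{1}{-76 - 218}} = \left(-14570\right) \left(- \frac{1}{4973}\right) + \frac{24736}{93 \frac{1}{-294}} = \frac{14570}{4973} + \frac{24736}{93 \left(- \frac{1}{294}\right)} = \frac{14570}{4973} + \frac{24736}{- \frac{31}{98}} = \frac{14570}{4973} + 24736 \left(- \frac{98}{31}\right) = \frac{14570}{4973} - \frac{2424128}{31} = - \frac{12054736874}{154163}$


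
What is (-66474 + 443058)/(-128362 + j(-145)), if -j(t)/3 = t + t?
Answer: -94146/31873 ≈ -2.9538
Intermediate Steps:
j(t) = -6*t (j(t) = -3*(t + t) = -6*t)
(-66474 + 443058)/(-128362 + j(-145)) = (-66474 + 443058)/(-128362 - 6*(-145)) = 376584/(-128362 + 870) = 376584/(-127492) = 376584*(-1/127492) = -94146/31873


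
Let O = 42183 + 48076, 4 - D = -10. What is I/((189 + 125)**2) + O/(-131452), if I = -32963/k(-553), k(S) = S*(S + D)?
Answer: -47367055970369/68984633889094 ≈ -0.68663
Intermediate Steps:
D = 14 (D = 4 - 1*(-10) = 4 + 10 = 14)
k(S) = S*(14 + S) (k(S) = S*(S + 14) = S*(14 + S))
I = -4709/42581 (I = -32963*(-1/(553*(14 - 553))) = -32963/((-553*(-539))) = -32963/298067 = -32963*1/298067 = -4709/42581 ≈ -0.11059)
O = 90259
I/((189 + 125)**2) + O/(-131452) = -4709/(42581*(189 + 125)**2) + 90259/(-131452) = -4709/(42581*(314**2)) + 90259*(-1/131452) = -4709/42581/98596 - 90259/131452 = -4709/42581*1/98596 - 90259/131452 = -4709/4198316276 - 90259/131452 = -47367055970369/68984633889094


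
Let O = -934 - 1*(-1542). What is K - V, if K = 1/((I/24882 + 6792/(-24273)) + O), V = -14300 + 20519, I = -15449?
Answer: -8736719704767/1404843547 ≈ -6219.0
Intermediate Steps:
V = 6219
O = 608 (O = -934 + 1542 = 608)
K = 2314026/1404843547 (K = 1/((-15449/24882 + 6792/(-24273)) + 608) = 1/((-15449*1/24882 + 6792*(-1/24273)) + 608) = 1/((-15449/24882 - 2264/8091) + 608) = 1/(-2084261/2314026 + 608) = 1/(1404843547/2314026) = 2314026/1404843547 ≈ 0.0016472)
K - V = 2314026/1404843547 - 1*6219 = 2314026/1404843547 - 6219 = -8736719704767/1404843547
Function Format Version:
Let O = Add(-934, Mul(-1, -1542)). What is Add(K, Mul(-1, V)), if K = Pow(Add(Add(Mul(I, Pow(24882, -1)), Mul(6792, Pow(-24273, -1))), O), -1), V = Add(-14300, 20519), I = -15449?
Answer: Rational(-8736719704767, 1404843547) ≈ -6219.0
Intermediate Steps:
V = 6219
O = 608 (O = Add(-934, 1542) = 608)
K = Rational(2314026, 1404843547) (K = Pow(Add(Add(Mul(-15449, Pow(24882, -1)), Mul(6792, Pow(-24273, -1))), 608), -1) = Pow(Add(Add(Mul(-15449, Rational(1, 24882)), Mul(6792, Rational(-1, 24273))), 608), -1) = Pow(Add(Add(Rational(-15449, 24882), Rational(-2264, 8091)), 608), -1) = Pow(Add(Rational(-2084261, 2314026), 608), -1) = Pow(Rational(1404843547, 2314026), -1) = Rational(2314026, 1404843547) ≈ 0.0016472)
Add(K, Mul(-1, V)) = Add(Rational(2314026, 1404843547), Mul(-1, 6219)) = Add(Rational(2314026, 1404843547), -6219) = Rational(-8736719704767, 1404843547)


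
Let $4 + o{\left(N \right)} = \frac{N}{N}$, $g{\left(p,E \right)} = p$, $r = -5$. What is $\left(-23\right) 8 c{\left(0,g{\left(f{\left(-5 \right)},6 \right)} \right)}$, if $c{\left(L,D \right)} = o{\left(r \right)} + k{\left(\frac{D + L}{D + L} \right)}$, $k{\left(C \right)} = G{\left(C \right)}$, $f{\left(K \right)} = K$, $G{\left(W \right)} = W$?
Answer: $368$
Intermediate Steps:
$o{\left(N \right)} = -3$ ($o{\left(N \right)} = -4 + \frac{N}{N} = -4 + 1 = -3$)
$k{\left(C \right)} = C$
$c{\left(L,D \right)} = -2$ ($c{\left(L,D \right)} = -3 + \frac{D + L}{D + L} = -3 + 1 = -2$)
$\left(-23\right) 8 c{\left(0,g{\left(f{\left(-5 \right)},6 \right)} \right)} = \left(-23\right) 8 \left(-2\right) = \left(-184\right) \left(-2\right) = 368$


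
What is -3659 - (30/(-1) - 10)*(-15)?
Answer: -4259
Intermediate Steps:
-3659 - (30/(-1) - 10)*(-15) = -3659 - (30*(-1) - 10)*(-15) = -3659 - (-30 - 10)*(-15) = -3659 - (-40)*(-15) = -3659 - 1*600 = -3659 - 600 = -4259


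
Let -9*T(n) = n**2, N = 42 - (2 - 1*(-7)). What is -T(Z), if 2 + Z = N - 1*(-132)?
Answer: 26569/9 ≈ 2952.1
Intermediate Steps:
N = 33 (N = 42 - (2 + 7) = 42 - 1*9 = 42 - 9 = 33)
Z = 163 (Z = -2 + (33 - 1*(-132)) = -2 + (33 + 132) = -2 + 165 = 163)
T(n) = -n**2/9
-T(Z) = -(-1)*163**2/9 = -(-1)*26569/9 = -1*(-26569/9) = 26569/9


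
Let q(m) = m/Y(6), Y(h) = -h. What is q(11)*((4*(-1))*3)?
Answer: 22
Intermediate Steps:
q(m) = -m/6 (q(m) = m/((-1*6)) = m/(-6) = m*(-⅙) = -m/6)
q(11)*((4*(-1))*3) = (-⅙*11)*((4*(-1))*3) = -(-22)*3/3 = -11/6*(-12) = 22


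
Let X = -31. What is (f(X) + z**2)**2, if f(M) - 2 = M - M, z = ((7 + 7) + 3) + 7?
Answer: 334084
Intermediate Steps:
z = 24 (z = (14 + 3) + 7 = 17 + 7 = 24)
f(M) = 2 (f(M) = 2 + (M - M) = 2 + 0 = 2)
(f(X) + z**2)**2 = (2 + 24**2)**2 = (2 + 576)**2 = 578**2 = 334084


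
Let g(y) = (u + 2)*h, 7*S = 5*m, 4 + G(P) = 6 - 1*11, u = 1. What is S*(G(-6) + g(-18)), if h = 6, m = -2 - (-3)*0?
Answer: -90/7 ≈ -12.857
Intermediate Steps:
m = -2 (m = -2 - 1*0 = -2 + 0 = -2)
G(P) = -9 (G(P) = -4 + (6 - 1*11) = -4 + (6 - 11) = -4 - 5 = -9)
S = -10/7 (S = (5*(-2))/7 = (⅐)*(-10) = -10/7 ≈ -1.4286)
g(y) = 18 (g(y) = (1 + 2)*6 = 3*6 = 18)
S*(G(-6) + g(-18)) = -10*(-9 + 18)/7 = -10/7*9 = -90/7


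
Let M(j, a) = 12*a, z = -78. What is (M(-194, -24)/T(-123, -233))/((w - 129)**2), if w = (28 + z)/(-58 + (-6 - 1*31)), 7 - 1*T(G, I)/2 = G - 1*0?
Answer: -25992/387301265 ≈ -6.7111e-5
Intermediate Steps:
T(G, I) = 14 - 2*G (T(G, I) = 14 - 2*(G - 1*0) = 14 - 2*(G + 0) = 14 - 2*G)
w = 10/19 (w = (28 - 78)/(-58 + (-6 - 1*31)) = -50/(-58 + (-6 - 31)) = -50/(-58 - 37) = -50/(-95) = -50*(-1/95) = 10/19 ≈ 0.52632)
(M(-194, -24)/T(-123, -233))/((w - 129)**2) = ((12*(-24))/(14 - 2*(-123)))/((10/19 - 129)**2) = (-288/(14 + 246))/((-2441/19)**2) = (-288/260)/(5958481/361) = -288*1/260*(361/5958481) = -72/65*361/5958481 = -25992/387301265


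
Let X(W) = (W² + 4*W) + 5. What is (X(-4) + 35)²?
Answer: 1600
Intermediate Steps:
X(W) = 5 + W² + 4*W
(X(-4) + 35)² = ((5 + (-4)² + 4*(-4)) + 35)² = ((5 + 16 - 16) + 35)² = (5 + 35)² = 40² = 1600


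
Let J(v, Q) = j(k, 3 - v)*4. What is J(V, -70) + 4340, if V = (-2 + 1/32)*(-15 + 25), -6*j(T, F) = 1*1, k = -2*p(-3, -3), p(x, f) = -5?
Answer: 13018/3 ≈ 4339.3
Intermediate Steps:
k = 10 (k = -2*(-5) = 10)
j(T, F) = -⅙ (j(T, F) = -1/6 = -⅙*1 = -⅙)
V = -315/16 (V = (-2 + 1*(1/32))*10 = (-2 + 1/32)*10 = -63/32*10 = -315/16 ≈ -19.688)
J(v, Q) = -⅔ (J(v, Q) = -⅙*4 = -⅔)
J(V, -70) + 4340 = -⅔ + 4340 = 13018/3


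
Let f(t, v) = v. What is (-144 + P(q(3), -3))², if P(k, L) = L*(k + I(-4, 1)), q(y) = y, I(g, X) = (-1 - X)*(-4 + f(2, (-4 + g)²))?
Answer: 42849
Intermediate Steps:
I(g, X) = (-1 - X)*(-4 + (-4 + g)²)
P(k, L) = L*(-120 + k) (P(k, L) = L*(k + (4 - (-4 - 4)² + 4*1 - 1*1*(-4 - 4)²)) = L*(k + (4 - 1*(-8)² + 4 - 1*1*(-8)²)) = L*(k + (4 - 1*64 + 4 - 1*1*64)) = L*(k + (4 - 64 + 4 - 64)) = L*(k - 120) = L*(-120 + k))
(-144 + P(q(3), -3))² = (-144 - 3*(-120 + 3))² = (-144 - 3*(-117))² = (-144 + 351)² = 207² = 42849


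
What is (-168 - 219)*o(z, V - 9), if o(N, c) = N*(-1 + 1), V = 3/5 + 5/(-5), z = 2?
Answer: 0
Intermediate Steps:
V = -⅖ (V = 3*(⅕) + 5*(-⅕) = ⅗ - 1 = -⅖ ≈ -0.40000)
o(N, c) = 0 (o(N, c) = N*0 = 0)
(-168 - 219)*o(z, V - 9) = (-168 - 219)*0 = -387*0 = 0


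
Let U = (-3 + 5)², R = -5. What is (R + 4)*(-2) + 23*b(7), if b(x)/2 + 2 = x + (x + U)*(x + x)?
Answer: 7316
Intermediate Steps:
U = 4 (U = 2² = 4)
b(x) = -4 + 2*x + 4*x*(4 + x) (b(x) = -4 + 2*(x + (x + 4)*(x + x)) = -4 + 2*(x + (4 + x)*(2*x)) = -4 + 2*(x + 2*x*(4 + x)) = -4 + (2*x + 4*x*(4 + x)) = -4 + 2*x + 4*x*(4 + x))
(R + 4)*(-2) + 23*b(7) = (-5 + 4)*(-2) + 23*(-4 + 4*7² + 18*7) = -1*(-2) + 23*(-4 + 4*49 + 126) = 2 + 23*(-4 + 196 + 126) = 2 + 23*318 = 2 + 7314 = 7316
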